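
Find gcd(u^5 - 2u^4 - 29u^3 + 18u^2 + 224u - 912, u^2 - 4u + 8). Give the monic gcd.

u^2 - 4u + 8

Apply the Euclidean algorithm:
  u^5 - 2u^4 - 29u^3 + 18u^2 + 224u - 912 = (u^3 + 2u^2 - 29u - 114)(u^2 - 4u + 8) + (0)
The last nonzero remainder u^2 - 4u + 8 is already monic.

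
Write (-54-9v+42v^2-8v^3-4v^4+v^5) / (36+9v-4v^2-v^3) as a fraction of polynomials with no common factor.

Apply the Euclidean algorithm:
  v^5-4v^4-8v^3+42v^2-9v-54 = (-v^2+8v-33)(-v^3-4v^2+9v+36) + (-126v^2+1134)
  -v^3-4v^2+9v+36 = ((1/126)v+2/63)(-126v^2+1134) + (0)
Last nonzero remainder: -126v^2+1134. Dividing through by -126 gives the monic gcd v^2-9.
Cancel v^2-9 from numerator and denominator to get the reduced form.

(-6-v+4v^2-v^3)/(4+v)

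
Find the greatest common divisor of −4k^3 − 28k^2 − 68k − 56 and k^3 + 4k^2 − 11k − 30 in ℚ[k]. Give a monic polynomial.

k + 2

Euclidean algorithm in ℚ[k]:
  −4k^3 − 28k^2 − 68k − 56 = (−4)(k^3 + 4k^2 − 11k − 30) + (−12k^2 − 112k − 176)
  k^3 + 4k^2 − 11k − 30 = (−(1/12)k + 4/9)(−12k^2 − 112k − 176) + ((217/9)k + 434/9)
  −12k^2 − 112k − 176 = (−(108/217)k − 792/217)((217/9)k + 434/9) + (0)
Last nonzero remainder: (217/9)k + 434/9. Dividing through by 217/9 gives the monic gcd k + 2.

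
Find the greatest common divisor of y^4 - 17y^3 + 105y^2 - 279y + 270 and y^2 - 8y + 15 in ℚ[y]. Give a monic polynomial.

y^2 - 8y + 15

Repeated division with remainder:
  y^4 - 17y^3 + 105y^2 - 279y + 270 = (y^2 - 9y + 18)(y^2 - 8y + 15) + (0)
The last nonzero remainder y^2 - 8y + 15 is already monic.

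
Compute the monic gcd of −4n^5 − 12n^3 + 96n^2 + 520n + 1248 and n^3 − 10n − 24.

By polynomial division,
  −4n^5 − 12n^3 + 96n^2 + 520n + 1248 = (−4n^2 − 52)(n^3 − 10n − 24) + (0)
The last nonzero remainder n^3 − 10n − 24 is already monic.

n^3 − 10n − 24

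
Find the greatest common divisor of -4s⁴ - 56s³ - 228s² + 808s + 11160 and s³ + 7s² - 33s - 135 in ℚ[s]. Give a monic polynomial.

s² + 4s - 45

Repeated division with remainder:
  -4s⁴ - 56s³ - 228s² + 808s + 11160 = (-4s - 28)(s³ + 7s² - 33s - 135) + (-164s² - 656s + 7380)
  s³ + 7s² - 33s - 135 = (-(1/164)s - 3/164)(-164s² - 656s + 7380) + (0)
Last nonzero remainder: -164s² - 656s + 7380. Dividing through by -164 gives the monic gcd s² + 4s - 45.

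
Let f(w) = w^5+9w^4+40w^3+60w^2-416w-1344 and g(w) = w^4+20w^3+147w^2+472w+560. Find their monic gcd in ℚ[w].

w^2+8w+16

By polynomial division,
  w^5+9w^4+40w^3+60w^2-416w-1344 = (w-11)(w^4+20w^3+147w^2+472w+560) + (113w^3+1205w^2+4216w+4816)
  w^4+20w^3+147w^2+472w+560 = ((1/113)w+1055/12769)(113w^3+1205w^2+4216w+4816) + ((129360/12769)w^2+(1034880/12769)w+2069760/12769)
  113w^3+1205w^2+4216w+4816 = ((1442897/129360)w+549067/18480)((129360/12769)w^2+(1034880/12769)w+2069760/12769) + (0)
Last nonzero remainder: (129360/12769)w^2+(1034880/12769)w+2069760/12769. Dividing through by 129360/12769 gives the monic gcd w^2+8w+16.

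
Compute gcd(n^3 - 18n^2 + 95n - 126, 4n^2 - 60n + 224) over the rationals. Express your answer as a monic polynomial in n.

n - 7

Euclidean algorithm in ℚ[n]:
  n^3 - 18n^2 + 95n - 126 = ((1/4)n - 3/4)(4n^2 - 60n + 224) + (-6n + 42)
  4n^2 - 60n + 224 = (-(2/3)n + 16/3)(-6n + 42) + (0)
Last nonzero remainder: -6n + 42. Dividing through by -6 gives the monic gcd n - 7.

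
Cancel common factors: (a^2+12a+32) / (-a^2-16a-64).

Repeated division with remainder:
  a^2+12a+32 = (-1)(-a^2-16a-64) + (-4a-32)
  -a^2-16a-64 = ((1/4)a+2)(-4a-32) + (0)
Last nonzero remainder: -4a-32. Dividing through by -4 gives the monic gcd a+8.
Cancel a+8 from numerator and denominator to get the reduced form.

(-a-4)/(a+8)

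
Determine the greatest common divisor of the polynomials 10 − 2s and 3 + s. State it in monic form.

By polynomial division,
  −2s + 10 = (−2)(s + 3) + (16)
  s + 3 = ((1/16)s + 3/16)(16) + (0)
The last nonzero remainder is the constant 16, so the polynomials are coprime and gcd = 1.

1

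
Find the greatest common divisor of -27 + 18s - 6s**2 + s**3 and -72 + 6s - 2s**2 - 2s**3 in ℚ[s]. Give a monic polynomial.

9 - 3s + s**2

Apply the Euclidean algorithm:
  s**3 - 6s**2 + 18s - 27 = (-1/2)(-2s**3 - 2s**2 + 6s - 72) + (-7s**2 + 21s - 63)
  -2s**3 - 2s**2 + 6s - 72 = ((2/7)s + 8/7)(-7s**2 + 21s - 63) + (0)
Last nonzero remainder: -7s**2 + 21s - 63. Dividing through by -7 gives the monic gcd s**2 - 3s + 9.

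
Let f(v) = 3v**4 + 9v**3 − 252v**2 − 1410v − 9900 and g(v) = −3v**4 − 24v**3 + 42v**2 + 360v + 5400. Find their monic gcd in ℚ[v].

Euclidean algorithm in ℚ[v]:
  3v**4 + 9v**3 − 252v**2 − 1410v − 9900 = (−1)(−3v**4 − 24v**3 + 42v**2 + 360v + 5400) + (−15v**3 − 210v**2 − 1050v − 4500)
  −3v**4 − 24v**3 + 42v**2 + 360v + 5400 = ((1/5)v − 6/5)(−15v**3 − 210v**2 − 1050v − 4500) + (0)
Last nonzero remainder: −15v**3 − 210v**2 − 1050v − 4500. Dividing through by −15 gives the monic gcd v**3 + 14v**2 + 70v + 300.

v**3 + 14v**2 + 70v + 300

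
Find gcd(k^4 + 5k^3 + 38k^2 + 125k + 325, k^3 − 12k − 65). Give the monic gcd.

k^2 + 5k + 13

Euclidean algorithm in ℚ[k]:
  k^4 + 5k^3 + 38k^2 + 125k + 325 = (k + 5)(k^3 − 12k − 65) + (50k^2 + 250k + 650)
  k^3 − 12k − 65 = ((1/50)k − 1/10)(50k^2 + 250k + 650) + (0)
Last nonzero remainder: 50k^2 + 250k + 650. Dividing through by 50 gives the monic gcd k^2 + 5k + 13.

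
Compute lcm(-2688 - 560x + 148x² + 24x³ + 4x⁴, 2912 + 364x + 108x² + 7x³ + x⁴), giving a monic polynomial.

-34944 - 7280x + 1252x² + 172x³ + 89x⁴ + 6x⁵ + x⁶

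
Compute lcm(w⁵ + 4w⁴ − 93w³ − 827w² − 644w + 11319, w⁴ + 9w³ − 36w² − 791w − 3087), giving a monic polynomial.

w⁶ − 5w⁵ − 129w⁴ + 10w³ + 6799w² + 17115w − 101871

Repeated division with remainder:
  w⁵ + 4w⁴ − 93w³ − 827w² − 644w + 11319 = (w − 5)(w⁴ + 9w³ − 36w² − 791w − 3087) + (−12w³ − 216w² − 1512w − 4116)
  w⁴ + 9w³ − 36w² − 791w − 3087 = (−(1/12)w + 3/4)(−12w³ − 216w² − 1512w − 4116) + (0)
Last nonzero remainder: −12w³ − 216w² − 1512w − 4116. Dividing through by −12 gives the monic gcd w³ + 18w² + 126w + 343.
Then lcm(f, g) = f·g / gcd(f, g); expanding and making the result monic gives the answer.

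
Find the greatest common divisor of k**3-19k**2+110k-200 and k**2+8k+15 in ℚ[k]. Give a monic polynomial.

Euclidean algorithm in ℚ[k]:
  k**3-19k**2+110k-200 = (k-27)(k**2+8k+15) + (311k+205)
  k**2+8k+15 = ((1/311)k+2283/96721)(311k+205) + (982800/96721)
  311k+205 = ((30080231/982800)k+3965561/196560)(982800/96721) + (0)
The last nonzero remainder is the constant 982800/96721, so the polynomials are coprime and gcd = 1.

1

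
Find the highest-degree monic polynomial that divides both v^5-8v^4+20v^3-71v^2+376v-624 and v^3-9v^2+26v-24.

Apply the Euclidean algorithm:
  v^5-8v^4+20v^3-71v^2+376v-624 = (v^2+v+3)(v^3-9v^2+26v-24) + (-46v^2+322v-552)
  v^3-9v^2+26v-24 = (-(1/46)v+1/23)(-46v^2+322v-552) + (0)
Last nonzero remainder: -46v^2+322v-552. Dividing through by -46 gives the monic gcd v^2-7v+12.

v^2-7v+12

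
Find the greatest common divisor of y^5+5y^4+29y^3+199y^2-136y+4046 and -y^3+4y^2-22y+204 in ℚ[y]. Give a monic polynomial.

y^2+2y+34

By polynomial division,
  y^5+5y^4+29y^3+199y^2-136y+4046 = (-y^2-9y-43)(-y^3+4y^2-22y+204) + (377y^2+754y+12818)
  -y^3+4y^2-22y+204 = (-(1/377)y+6/377)(377y^2+754y+12818) + (0)
Last nonzero remainder: 377y^2+754y+12818. Dividing through by 377 gives the monic gcd y^2+2y+34.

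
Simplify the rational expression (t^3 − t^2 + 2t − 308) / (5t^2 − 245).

Euclidean algorithm in ℚ[t]:
  t^3 − t^2 + 2t − 308 = ((1/5)t − 1/5)(5t^2 − 245) + (51t − 357)
  5t^2 − 245 = ((5/51)t + 35/51)(51t − 357) + (0)
Last nonzero remainder: 51t − 357. Dividing through by 51 gives the monic gcd t − 7.
Cancel t − 7 from numerator and denominator to get the reduced form.

(t^2 + 6t + 44)/(5t + 35)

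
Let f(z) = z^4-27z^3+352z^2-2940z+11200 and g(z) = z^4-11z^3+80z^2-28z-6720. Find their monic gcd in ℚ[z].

By polynomial division,
  z^4-27z^3+352z^2-2940z+11200 = (z^4-11z^3+80z^2-28z-6720) + (-16z^3+272z^2-2912z+17920)
  z^4-11z^3+80z^2-28z-6720 = (-(1/16)z-3/8)(-16z^3+272z^2-2912z+17920) + (0)
Last nonzero remainder: -16z^3+272z^2-2912z+17920. Dividing through by -16 gives the monic gcd z^3-17z^2+182z-1120.

z^3-17z^2+182z-1120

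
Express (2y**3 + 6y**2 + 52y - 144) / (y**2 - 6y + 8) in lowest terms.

(2y**2 + 10y + 72)/(y - 4)

Euclidean algorithm in ℚ[y]:
  2y**3 + 6y**2 + 52y - 144 = (2y + 18)(y**2 - 6y + 8) + (144y - 288)
  y**2 - 6y + 8 = ((1/144)y - 1/36)(144y - 288) + (0)
Last nonzero remainder: 144y - 288. Dividing through by 144 gives the monic gcd y - 2.
Cancel y - 2 from numerator and denominator to get the reduced form.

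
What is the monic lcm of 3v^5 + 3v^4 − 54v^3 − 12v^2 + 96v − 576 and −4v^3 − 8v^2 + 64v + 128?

Euclidean algorithm in ℚ[v]:
  3v^5 + 3v^4 − 54v^3 − 12v^2 + 96v − 576 = (−(3/4)v^2 + (3/4)v)(−4v^3 − 8v^2 + 64v + 128) + (36v^2 − 576)
  −4v^3 − 8v^2 + 64v + 128 = (−(1/9)v − 2/9)(36v^2 − 576) + (0)
Last nonzero remainder: 36v^2 − 576. Dividing through by 36 gives the monic gcd v^2 − 16.
Then lcm(f, g) = f·g / gcd(f, g); expanding and making the result monic gives the answer.

v^6 + 3v^5 − 16v^4 − 40v^3 + 24v^2 − 128v − 384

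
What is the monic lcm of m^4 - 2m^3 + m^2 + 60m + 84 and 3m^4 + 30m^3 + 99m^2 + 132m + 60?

m^6 + 4m^5 - 6m^4 + 56m^3 + 449m^2 + 804m + 420

Euclidean algorithm in ℚ[m]:
  m^4 - 2m^3 + m^2 + 60m + 84 = (1/3)(3m^4 + 30m^3 + 99m^2 + 132m + 60) + (-12m^3 - 32m^2 + 16m + 64)
  3m^4 + 30m^3 + 99m^2 + 132m + 60 = (-(1/4)m - 11/6)(-12m^3 - 32m^2 + 16m + 64) + ((133/3)m^2 + (532/3)m + 532/3)
  -12m^3 - 32m^2 + 16m + 64 = (-(36/133)m + 48/133)((133/3)m^2 + (532/3)m + 532/3) + (0)
Last nonzero remainder: (133/3)m^2 + (532/3)m + 532/3. Dividing through by 133/3 gives the monic gcd m^2 + 4m + 4.
Then lcm(f, g) = f·g / gcd(f, g); expanding and making the result monic gives the answer.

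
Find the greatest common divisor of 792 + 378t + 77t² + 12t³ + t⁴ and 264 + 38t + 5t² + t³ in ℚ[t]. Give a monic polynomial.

6 + t

By polynomial division,
  t⁴ + 12t³ + 77t² + 378t + 792 = (t + 7)(t³ + 5t² + 38t + 264) + (4t² - 152t - 1056)
  t³ + 5t² + 38t + 264 = ((1/4)t + 43/4)(4t² - 152t - 1056) + (1936t + 11616)
  4t² - 152t - 1056 = ((1/484)t - 1/11)(1936t + 11616) + (0)
Last nonzero remainder: 1936t + 11616. Dividing through by 1936 gives the monic gcd t + 6.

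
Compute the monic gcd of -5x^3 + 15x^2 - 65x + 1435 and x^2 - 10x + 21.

x - 7

By polynomial division,
  -5x^3 + 15x^2 - 65x + 1435 = (-5x - 35)(x^2 - 10x + 21) + (-310x + 2170)
  x^2 - 10x + 21 = (-(1/310)x + 3/310)(-310x + 2170) + (0)
Last nonzero remainder: -310x + 2170. Dividing through by -310 gives the monic gcd x - 7.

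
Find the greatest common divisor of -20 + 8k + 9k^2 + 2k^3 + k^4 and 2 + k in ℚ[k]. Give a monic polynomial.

2 + k

By polynomial division,
  k^4 + 2k^3 + 9k^2 + 8k - 20 = (k^3 + 9k - 10)(k + 2) + (0)
The last nonzero remainder k + 2 is already monic.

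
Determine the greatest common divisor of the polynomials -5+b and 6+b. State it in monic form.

By polynomial division,
  b-5 = (b+6) + (-11)
  b+6 = (-(1/11)b-6/11)(-11) + (0)
The last nonzero remainder is the constant -11, so the polynomials are coprime and gcd = 1.

1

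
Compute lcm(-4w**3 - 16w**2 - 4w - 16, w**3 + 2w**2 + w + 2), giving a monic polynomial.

Repeated division with remainder:
  -4w**3 - 16w**2 - 4w - 16 = (-4)(w**3 + 2w**2 + w + 2) + (-8w**2 - 8)
  w**3 + 2w**2 + w + 2 = (-(1/8)w - 1/4)(-8w**2 - 8) + (0)
Last nonzero remainder: -8w**2 - 8. Dividing through by -8 gives the monic gcd w**2 + 1.
Then lcm(f, g) = f·g / gcd(f, g); expanding and making the result monic gives the answer.

w**4 + 6w**3 + 9w**2 + 6w + 8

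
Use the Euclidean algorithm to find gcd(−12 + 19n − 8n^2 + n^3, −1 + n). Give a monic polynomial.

Apply the Euclidean algorithm:
  n^3 − 8n^2 + 19n − 12 = (n^2 − 7n + 12)(n − 1) + (0)
The last nonzero remainder n − 1 is already monic.

−1 + n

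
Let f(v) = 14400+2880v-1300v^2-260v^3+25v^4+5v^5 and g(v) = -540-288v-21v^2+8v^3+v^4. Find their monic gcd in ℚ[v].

-180-36v+5v^2+v^3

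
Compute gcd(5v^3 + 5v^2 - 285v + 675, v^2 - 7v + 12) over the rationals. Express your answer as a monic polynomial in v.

v - 3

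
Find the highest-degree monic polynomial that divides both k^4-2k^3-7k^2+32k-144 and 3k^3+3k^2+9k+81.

k^2-2k+9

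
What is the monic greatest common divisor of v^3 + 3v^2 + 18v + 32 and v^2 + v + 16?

By polynomial division,
  v^3 + 3v^2 + 18v + 32 = (v + 2)(v^2 + v + 16) + (0)
The last nonzero remainder v^2 + v + 16 is already monic.

v^2 + v + 16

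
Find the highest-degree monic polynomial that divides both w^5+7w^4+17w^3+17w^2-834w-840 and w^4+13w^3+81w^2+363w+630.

Euclidean algorithm in ℚ[w]:
  w^5+7w^4+17w^3+17w^2-834w-840 = (w-6)(w^4+13w^3+81w^2+363w+630) + (14w^3+140w^2+714w+2940)
  w^4+13w^3+81w^2+363w+630 = ((1/14)w+3/14)(14w^3+140w^2+714w+2940) + (0)
Last nonzero remainder: 14w^3+140w^2+714w+2940. Dividing through by 14 gives the monic gcd w^3+10w^2+51w+210.

w^3+10w^2+51w+210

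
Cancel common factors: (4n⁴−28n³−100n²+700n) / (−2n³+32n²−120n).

Apply the Euclidean algorithm:
  4n⁴−28n³−100n²+700n = (−2n−18)(−2n³+32n²−120n) + (236n²−1460n)
  −2n³+32n²−120n = (−(1/118)n+579/6962)(236n²−1460n) + ((4950/3481)n)
  236n²−1460n = ((410758/2475)n−508226/495)((4950/3481)n) + (0)
Last nonzero remainder: (4950/3481)n. Dividing through by 4950/3481 gives the monic gcd n.
Cancel n from numerator and denominator to get the reduced form.

(−2n³+14n²+50n−350)/(n²−16n+60)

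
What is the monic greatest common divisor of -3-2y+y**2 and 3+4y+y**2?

1+y

By polynomial division,
  y**2-2y-3 = (y**2+4y+3) + (-6y-6)
  y**2+4y+3 = (-(1/6)y-1/2)(-6y-6) + (0)
Last nonzero remainder: -6y-6. Dividing through by -6 gives the monic gcd y+1.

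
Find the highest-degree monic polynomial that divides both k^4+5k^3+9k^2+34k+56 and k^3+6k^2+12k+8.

k+2

By polynomial division,
  k^4+5k^3+9k^2+34k+56 = (k-1)(k^3+6k^2+12k+8) + (3k^2+38k+64)
  k^3+6k^2+12k+8 = ((1/3)k-20/9)(3k^2+38k+64) + ((676/9)k+1352/9)
  3k^2+38k+64 = ((27/676)k+72/169)((676/9)k+1352/9) + (0)
Last nonzero remainder: (676/9)k+1352/9. Dividing through by 676/9 gives the monic gcd k+2.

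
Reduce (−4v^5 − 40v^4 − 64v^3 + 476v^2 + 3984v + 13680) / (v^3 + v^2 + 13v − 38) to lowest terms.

By polynomial division,
  −4v^5 − 40v^4 − 64v^3 + 476v^2 + 3984v + 13680 = (−4v^2 − 36v + 24)(v^3 + v^2 + 13v − 38) + (768v^2 + 2304v + 14592)
  v^3 + v^2 + 13v − 38 = ((1/768)v − 1/384)(768v^2 + 2304v + 14592) + (0)
Last nonzero remainder: 768v^2 + 2304v + 14592. Dividing through by 768 gives the monic gcd v^2 + 3v + 19.
Cancel v^2 + 3v + 19 from numerator and denominator to get the reduced form.

(−4v^3 − 28v^2 + 96v + 720)/(v − 2)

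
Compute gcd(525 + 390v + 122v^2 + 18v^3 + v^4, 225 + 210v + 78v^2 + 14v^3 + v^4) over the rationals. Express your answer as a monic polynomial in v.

Apply the Euclidean algorithm:
  v^4 + 18v^3 + 122v^2 + 390v + 525 = (v^4 + 14v^3 + 78v^2 + 210v + 225) + (4v^3 + 44v^2 + 180v + 300)
  v^4 + 14v^3 + 78v^2 + 210v + 225 = ((1/4)v + 3/4)(4v^3 + 44v^2 + 180v + 300) + (0)
Last nonzero remainder: 4v^3 + 44v^2 + 180v + 300. Dividing through by 4 gives the monic gcd v^3 + 11v^2 + 45v + 75.

75 + 45v + 11v^2 + v^3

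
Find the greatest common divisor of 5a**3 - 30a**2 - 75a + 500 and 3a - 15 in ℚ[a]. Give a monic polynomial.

By polynomial division,
  5a**3 - 30a**2 - 75a + 500 = ((5/3)a**2 - (5/3)a - 100/3)(3a - 15) + (0)
Last nonzero remainder: 3a - 15. Dividing through by 3 gives the monic gcd a - 5.

a - 5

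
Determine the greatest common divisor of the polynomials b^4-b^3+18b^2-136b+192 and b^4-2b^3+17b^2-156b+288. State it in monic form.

b^3+b^2+20b-96

Apply the Euclidean algorithm:
  b^4-b^3+18b^2-136b+192 = (b^4-2b^3+17b^2-156b+288) + (b^3+b^2+20b-96)
  b^4-2b^3+17b^2-156b+288 = (b-3)(b^3+b^2+20b-96) + (0)
The last nonzero remainder b^3+b^2+20b-96 is already monic.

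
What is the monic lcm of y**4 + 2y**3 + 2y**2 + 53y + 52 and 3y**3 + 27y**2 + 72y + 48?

Repeated division with remainder:
  y**4 + 2y**3 + 2y**2 + 53y + 52 = ((1/3)y - 7/3)(3y**3 + 27y**2 + 72y + 48) + (41y**2 + 205y + 164)
  3y**3 + 27y**2 + 72y + 48 = ((3/41)y + 12/41)(41y**2 + 205y + 164) + (0)
Last nonzero remainder: 41y**2 + 205y + 164. Dividing through by 41 gives the monic gcd y**2 + 5y + 4.
Then lcm(f, g) = f·g / gcd(f, g); expanding and making the result monic gives the answer.

y**5 + 6y**4 + 10y**3 + 61y**2 + 264y + 208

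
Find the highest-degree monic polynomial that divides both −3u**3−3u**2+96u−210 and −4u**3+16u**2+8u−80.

Repeated division with remainder:
  −3u**3−3u**2+96u−210 = (3/4)(−4u**3+16u**2+8u−80) + (−15u**2+90u−150)
  −4u**3+16u**2+8u−80 = ((4/15)u+8/15)(−15u**2+90u−150) + (0)
Last nonzero remainder: −15u**2+90u−150. Dividing through by −15 gives the monic gcd u**2−6u+10.

u**2−6u+10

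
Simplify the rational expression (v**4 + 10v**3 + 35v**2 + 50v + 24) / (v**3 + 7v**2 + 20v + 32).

By polynomial division,
  v**4 + 10v**3 + 35v**2 + 50v + 24 = (v + 3)(v**3 + 7v**2 + 20v + 32) + (−6v**2 − 42v − 72)
  v**3 + 7v**2 + 20v + 32 = (−(1/6)v)(−6v**2 − 42v − 72) + (8v + 32)
  −6v**2 − 42v − 72 = (−(3/4)v − 9/4)(8v + 32) + (0)
Last nonzero remainder: 8v + 32. Dividing through by 8 gives the monic gcd v + 4.
Cancel v + 4 from numerator and denominator to get the reduced form.

(v**3 + 6v**2 + 11v + 6)/(v**2 + 3v + 8)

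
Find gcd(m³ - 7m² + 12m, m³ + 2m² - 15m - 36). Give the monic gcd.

m - 4

Apply the Euclidean algorithm:
  m³ - 7m² + 12m = (m³ + 2m² - 15m - 36) + (-9m² + 27m + 36)
  m³ + 2m² - 15m - 36 = (-(1/9)m - 5/9)(-9m² + 27m + 36) + (4m - 16)
  -9m² + 27m + 36 = (-(9/4)m - 9/4)(4m - 16) + (0)
Last nonzero remainder: 4m - 16. Dividing through by 4 gives the monic gcd m - 4.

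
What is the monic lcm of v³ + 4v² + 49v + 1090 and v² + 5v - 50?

v⁴ - v³ + 29v² + 845v - 5450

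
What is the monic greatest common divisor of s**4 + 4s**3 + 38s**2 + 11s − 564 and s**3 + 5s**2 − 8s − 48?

s**2 + s − 12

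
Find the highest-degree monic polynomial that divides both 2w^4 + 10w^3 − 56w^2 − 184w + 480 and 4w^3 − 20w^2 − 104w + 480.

w^2 + w − 20

By polynomial division,
  2w^4 + 10w^3 − 56w^2 − 184w + 480 = ((1/2)w + 5)(4w^3 − 20w^2 − 104w + 480) + (96w^2 + 96w − 1920)
  4w^3 − 20w^2 − 104w + 480 = ((1/24)w − 1/4)(96w^2 + 96w − 1920) + (0)
Last nonzero remainder: 96w^2 + 96w − 1920. Dividing through by 96 gives the monic gcd w^2 + w − 20.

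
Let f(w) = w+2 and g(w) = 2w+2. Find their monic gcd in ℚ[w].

Euclidean algorithm in ℚ[w]:
  w+2 = (1/2)(2w+2) + (1)
  2w+2 = (2w+2)(1) + (0)
The last nonzero remainder is the constant 1, so the polynomials are coprime and gcd = 1.

1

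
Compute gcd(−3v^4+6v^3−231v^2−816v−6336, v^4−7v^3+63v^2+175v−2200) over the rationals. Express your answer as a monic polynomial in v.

v^2−7v+88

Repeated division with remainder:
  −3v^4+6v^3−231v^2−816v−6336 = (−3)(v^4−7v^3+63v^2+175v−2200) + (−15v^3−42v^2−291v−12936)
  v^4−7v^3+63v^2+175v−2200 = (−(1/15)v+49/75)(−15v^3−42v^2−291v−12936) + ((1776/25)v^2−(12432/25)v+156288/25)
  −15v^3−42v^2−291v−12936 = (−(125/592)v−1225/592)((1776/25)v^2−(12432/25)v+156288/25) + (0)
Last nonzero remainder: (1776/25)v^2−(12432/25)v+156288/25. Dividing through by 1776/25 gives the monic gcd v^2−7v+88.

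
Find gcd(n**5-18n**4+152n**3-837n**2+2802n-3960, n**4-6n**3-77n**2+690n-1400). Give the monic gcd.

By polynomial division,
  n**5-18n**4+152n**3-837n**2+2802n-3960 = (n-12)(n**4-6n**3-77n**2+690n-1400) + (157n**3-2451n**2+12482n-20760)
  n**4-6n**3-77n**2+690n-1400 = ((1/157)n+1509/24649)(157n**3-2451n**2+12482n-20760) + (-(159088/24649)n**2+(1431792/24649)n-3181760/24649)
  157n**3-2451n**2+12482n-20760 = (-(3869893/159088)n+12792831/79544)(-(159088/24649)n**2+(1431792/24649)n-3181760/24649) + (0)
Last nonzero remainder: -(159088/24649)n**2+(1431792/24649)n-3181760/24649. Dividing through by -159088/24649 gives the monic gcd n**2-9n+20.

n**2-9n+20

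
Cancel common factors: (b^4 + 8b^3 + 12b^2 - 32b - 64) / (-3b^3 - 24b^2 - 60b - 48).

(-b^2 - 2b + 8)/(3b + 6)

By polynomial division,
  b^4 + 8b^3 + 12b^2 - 32b - 64 = (-(1/3)b)(-3b^3 - 24b^2 - 60b - 48) + (-8b^2 - 48b - 64)
  -3b^3 - 24b^2 - 60b - 48 = ((3/8)b + 3/4)(-8b^2 - 48b - 64) + (0)
Last nonzero remainder: -8b^2 - 48b - 64. Dividing through by -8 gives the monic gcd b^2 + 6b + 8.
Cancel b^2 + 6b + 8 from numerator and denominator to get the reduced form.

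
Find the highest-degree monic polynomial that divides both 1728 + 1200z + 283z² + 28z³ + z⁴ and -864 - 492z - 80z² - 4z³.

216 + 123z + 20z² + z³

By polynomial division,
  z⁴ + 28z³ + 283z² + 1200z + 1728 = (-(1/4)z - 2)(-4z³ - 80z² - 492z - 864) + (0)
Last nonzero remainder: -4z³ - 80z² - 492z - 864. Dividing through by -4 gives the monic gcd z³ + 20z² + 123z + 216.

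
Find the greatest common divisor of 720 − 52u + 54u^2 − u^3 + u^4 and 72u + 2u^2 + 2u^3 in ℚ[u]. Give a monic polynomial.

36 + u + u^2

By polynomial division,
  u^4 − u^3 + 54u^2 − 52u + 720 = ((1/2)u − 1)(2u^3 + 2u^2 + 72u) + (20u^2 + 20u + 720)
  2u^3 + 2u^2 + 72u = ((1/10)u)(20u^2 + 20u + 720) + (0)
Last nonzero remainder: 20u^2 + 20u + 720. Dividing through by 20 gives the monic gcd u^2 + u + 36.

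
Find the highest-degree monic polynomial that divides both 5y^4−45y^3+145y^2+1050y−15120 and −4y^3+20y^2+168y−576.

y^2−2y−48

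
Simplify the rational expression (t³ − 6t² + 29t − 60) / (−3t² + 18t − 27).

(−t² + 3t − 20)/(3t − 9)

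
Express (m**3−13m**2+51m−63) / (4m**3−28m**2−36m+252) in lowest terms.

(m−3)/(4m+12)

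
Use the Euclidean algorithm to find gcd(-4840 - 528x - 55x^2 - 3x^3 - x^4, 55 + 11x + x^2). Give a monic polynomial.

55 + 11x + x^2

Repeated division with remainder:
  -x^4 - 3x^3 - 55x^2 - 528x - 4840 = (-x^2 + 8x - 88)(x^2 + 11x + 55) + (0)
The last nonzero remainder x^2 + 11x + 55 is already monic.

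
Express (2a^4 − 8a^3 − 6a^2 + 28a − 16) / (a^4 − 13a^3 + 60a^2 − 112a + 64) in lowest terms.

(2a^2 + 2a − 4)/(a^2 − 8a + 16)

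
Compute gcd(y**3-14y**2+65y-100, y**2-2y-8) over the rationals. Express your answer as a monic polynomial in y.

y-4

Apply the Euclidean algorithm:
  y**3-14y**2+65y-100 = (y-12)(y**2-2y-8) + (49y-196)
  y**2-2y-8 = ((1/49)y+2/49)(49y-196) + (0)
Last nonzero remainder: 49y-196. Dividing through by 49 gives the monic gcd y-4.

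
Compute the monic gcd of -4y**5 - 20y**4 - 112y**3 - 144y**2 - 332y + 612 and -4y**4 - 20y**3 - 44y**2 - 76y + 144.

y**3 + y**2 + 7y - 9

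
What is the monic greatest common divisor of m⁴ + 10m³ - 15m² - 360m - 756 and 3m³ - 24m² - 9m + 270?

m² - 3m - 18

Euclidean algorithm in ℚ[m]:
  m⁴ + 10m³ - 15m² - 360m - 756 = ((1/3)m + 6)(3m³ - 24m² - 9m + 270) + (132m² - 396m - 2376)
  3m³ - 24m² - 9m + 270 = ((1/44)m - 5/44)(132m² - 396m - 2376) + (0)
Last nonzero remainder: 132m² - 396m - 2376. Dividing through by 132 gives the monic gcd m² - 3m - 18.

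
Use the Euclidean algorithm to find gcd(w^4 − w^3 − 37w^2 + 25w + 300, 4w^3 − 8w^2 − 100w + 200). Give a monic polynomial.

Repeated division with remainder:
  w^4 − w^3 − 37w^2 + 25w + 300 = ((1/4)w + 1/4)(4w^3 − 8w^2 − 100w + 200) + (−10w^2 + 250)
  4w^3 − 8w^2 − 100w + 200 = (−(2/5)w + 4/5)(−10w^2 + 250) + (0)
Last nonzero remainder: −10w^2 + 250. Dividing through by −10 gives the monic gcd w^2 − 25.

w^2 − 25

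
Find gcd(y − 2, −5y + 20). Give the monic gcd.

1

Euclidean algorithm in ℚ[y]:
  y − 2 = (−1/5)(−5y + 20) + (2)
  −5y + 20 = (−(5/2)y + 10)(2) + (0)
The last nonzero remainder is the constant 2, so the polynomials are coprime and gcd = 1.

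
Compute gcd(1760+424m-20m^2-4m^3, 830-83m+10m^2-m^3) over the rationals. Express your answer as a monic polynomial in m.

Repeated division with remainder:
  -4m^3-20m^2+424m+1760 = (4)(-m^3+10m^2-83m+830) + (-60m^2+756m-1560)
  -m^3+10m^2-83m+830 = ((1/60)m+13/300)(-60m^2+756m-1560) + (-(2244/25)m+4488/5)
  -60m^2+756m-1560 = ((125/187)m-325/187)(-(2244/25)m+4488/5) + (0)
Last nonzero remainder: -(2244/25)m+4488/5. Dividing through by -2244/25 gives the monic gcd m-10.

-10+m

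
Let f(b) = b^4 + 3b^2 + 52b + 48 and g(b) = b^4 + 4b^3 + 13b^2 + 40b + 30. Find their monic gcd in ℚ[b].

b^2 + 4b + 3

Repeated division with remainder:
  b^4 + 3b^2 + 52b + 48 = (b^4 + 4b^3 + 13b^2 + 40b + 30) + (−4b^3 − 10b^2 + 12b + 18)
  b^4 + 4b^3 + 13b^2 + 40b + 30 = (−(1/4)b − 3/8)(−4b^3 − 10b^2 + 12b + 18) + ((49/4)b^2 + 49b + 147/4)
  −4b^3 − 10b^2 + 12b + 18 = (−(16/49)b + 24/49)((49/4)b^2 + 49b + 147/4) + (0)
Last nonzero remainder: (49/4)b^2 + 49b + 147/4. Dividing through by 49/4 gives the monic gcd b^2 + 4b + 3.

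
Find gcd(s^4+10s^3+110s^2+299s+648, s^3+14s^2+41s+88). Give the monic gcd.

Repeated division with remainder:
  s^4+10s^3+110s^2+299s+648 = (s-4)(s^3+14s^2+41s+88) + (125s^2+375s+1000)
  s^3+14s^2+41s+88 = ((1/125)s+11/125)(125s^2+375s+1000) + (0)
Last nonzero remainder: 125s^2+375s+1000. Dividing through by 125 gives the monic gcd s^2+3s+8.

s^2+3s+8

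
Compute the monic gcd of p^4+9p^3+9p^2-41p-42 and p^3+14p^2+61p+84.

p^2+10p+21

Apply the Euclidean algorithm:
  p^4+9p^3+9p^2-41p-42 = (p-5)(p^3+14p^2+61p+84) + (18p^2+180p+378)
  p^3+14p^2+61p+84 = ((1/18)p+2/9)(18p^2+180p+378) + (0)
Last nonzero remainder: 18p^2+180p+378. Dividing through by 18 gives the monic gcd p^2+10p+21.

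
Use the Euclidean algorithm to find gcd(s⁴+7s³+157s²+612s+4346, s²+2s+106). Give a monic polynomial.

s²+2s+106

Repeated division with remainder:
  s⁴+7s³+157s²+612s+4346 = (s²+5s+41)(s²+2s+106) + (0)
The last nonzero remainder s²+2s+106 is already monic.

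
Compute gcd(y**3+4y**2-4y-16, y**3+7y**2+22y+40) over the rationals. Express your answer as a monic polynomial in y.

By polynomial division,
  y**3+4y**2-4y-16 = (y**3+7y**2+22y+40) + (-3y**2-26y-56)
  y**3+7y**2+22y+40 = (-(1/3)y+5/9)(-3y**2-26y-56) + ((160/9)y+640/9)
  -3y**2-26y-56 = (-(27/160)y-63/80)((160/9)y+640/9) + (0)
Last nonzero remainder: (160/9)y+640/9. Dividing through by 160/9 gives the monic gcd y+4.

y+4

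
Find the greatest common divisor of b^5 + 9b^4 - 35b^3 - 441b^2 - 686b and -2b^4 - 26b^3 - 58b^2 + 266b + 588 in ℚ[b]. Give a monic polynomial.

Euclidean algorithm in ℚ[b]:
  b^5 + 9b^4 - 35b^3 - 441b^2 - 686b = (-(1/2)b + 2)(-2b^4 - 26b^3 - 58b^2 + 266b + 588) + (-12b^3 - 192b^2 - 924b - 1176)
  -2b^4 - 26b^3 - 58b^2 + 266b + 588 = ((1/6)b - 1/2)(-12b^3 - 192b^2 - 924b - 1176) + (0)
Last nonzero remainder: -12b^3 - 192b^2 - 924b - 1176. Dividing through by -12 gives the monic gcd b^3 + 16b^2 + 77b + 98.

b^3 + 16b^2 + 77b + 98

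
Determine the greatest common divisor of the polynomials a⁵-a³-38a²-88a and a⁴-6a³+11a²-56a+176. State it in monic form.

a³-2a²+3a-44

Euclidean algorithm in ℚ[a]:
  a⁵-a³-38a²-88a = (a+6)(a⁴-6a³+11a²-56a+176) + (24a³-48a²+72a-1056)
  a⁴-6a³+11a²-56a+176 = ((1/24)a-1/6)(24a³-48a²+72a-1056) + (0)
Last nonzero remainder: 24a³-48a²+72a-1056. Dividing through by 24 gives the monic gcd a³-2a²+3a-44.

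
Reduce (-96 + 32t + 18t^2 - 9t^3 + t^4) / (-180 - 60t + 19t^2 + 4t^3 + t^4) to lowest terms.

(16 - 8t + t^2)/(30 + 5t + t^2)

Apply the Euclidean algorithm:
  t^4 - 9t^3 + 18t^2 + 32t - 96 = (t^4 + 4t^3 + 19t^2 - 60t - 180) + (-13t^3 - t^2 + 92t + 84)
  t^4 + 4t^3 + 19t^2 - 60t - 180 = (-(1/13)t - 51/169)(-13t^3 - t^2 + 92t + 84) + ((4356/169)t^2 - (4356/169)t - 26136/169)
  -13t^3 - t^2 + 92t + 84 = (-(2197/4356)t - 1183/2178)((4356/169)t^2 - (4356/169)t - 26136/169) + (0)
Last nonzero remainder: (4356/169)t^2 - (4356/169)t - 26136/169. Dividing through by 4356/169 gives the monic gcd t^2 - t - 6.
Cancel t^2 - t - 6 from numerator and denominator to get the reduced form.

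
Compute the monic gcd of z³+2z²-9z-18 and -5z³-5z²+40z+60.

z²-z-6

Euclidean algorithm in ℚ[z]:
  z³+2z²-9z-18 = (-1/5)(-5z³-5z²+40z+60) + (z²-z-6)
  -5z³-5z²+40z+60 = (-5z-10)(z²-z-6) + (0)
The last nonzero remainder z²-z-6 is already monic.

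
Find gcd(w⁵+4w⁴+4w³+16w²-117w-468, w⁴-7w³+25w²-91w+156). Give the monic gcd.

By polynomial division,
  w⁵+4w⁴+4w³+16w²-117w-468 = (w+11)(w⁴-7w³+25w²-91w+156) + (56w³-168w²+728w-2184)
  w⁴-7w³+25w²-91w+156 = ((1/56)w-1/14)(56w³-168w²+728w-2184) + (0)
Last nonzero remainder: 56w³-168w²+728w-2184. Dividing through by 56 gives the monic gcd w³-3w²+13w-39.

w³-3w²+13w-39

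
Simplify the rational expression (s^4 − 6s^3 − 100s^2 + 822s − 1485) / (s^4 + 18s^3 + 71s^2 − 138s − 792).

(s^2 − 14s + 45)/(s^2 + 10s + 24)

Repeated division with remainder:
  s^4 − 6s^3 − 100s^2 + 822s − 1485 = (s^4 + 18s^3 + 71s^2 − 138s − 792) + (−24s^3 − 171s^2 + 960s − 693)
  s^4 + 18s^3 + 71s^2 − 138s − 792 = (−(1/24)s − 29/64)(−24s^3 − 171s^2 + 960s − 693) + ((2145/64)s^2 + (2145/8)s − 70785/64)
  −24s^3 − 171s^2 + 960s − 693 = (−(512/715)s + 448/715)((2145/64)s^2 + (2145/8)s − 70785/64) + (0)
Last nonzero remainder: (2145/64)s^2 + (2145/8)s − 70785/64. Dividing through by 2145/64 gives the monic gcd s^2 + 8s − 33.
Cancel s^2 + 8s − 33 from numerator and denominator to get the reduced form.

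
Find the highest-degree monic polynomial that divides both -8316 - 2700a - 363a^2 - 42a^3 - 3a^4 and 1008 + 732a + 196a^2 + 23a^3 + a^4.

42 + 13a + a^2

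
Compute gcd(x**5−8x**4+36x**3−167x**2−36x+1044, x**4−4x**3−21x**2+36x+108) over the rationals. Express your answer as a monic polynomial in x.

Euclidean algorithm in ℚ[x]:
  x**5−8x**4+36x**3−167x**2−36x+1044 = (x−4)(x**4−4x**3−21x**2+36x+108) + (41x**3−287x**2+1476)
  x**4−4x**3−21x**2+36x+108 = ((1/41)x+3/41)(41x**3−287x**2+1476) + (0)
Last nonzero remainder: 41x**3−287x**2+1476. Dividing through by 41 gives the monic gcd x**3−7x**2+36.

x**3−7x**2+36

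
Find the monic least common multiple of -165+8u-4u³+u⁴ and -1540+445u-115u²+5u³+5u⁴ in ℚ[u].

4620-719u-141u²+120u³-40u⁴-u⁵+u⁶

Apply the Euclidean algorithm:
  u⁴-4u³+8u-165 = (1/5)(5u⁴+5u³-115u²+445u-1540) + (-5u³+23u²-81u+143)
  5u⁴+5u³-115u²+445u-1540 = (-u-28/5)(-5u³+23u²-81u+143) + (-(336/5)u²+(672/5)u-3696/5)
  -5u³+23u²-81u+143 = ((25/336)u-65/336)(-(336/5)u²+(672/5)u-3696/5) + (0)
Last nonzero remainder: -(336/5)u²+(672/5)u-3696/5. Dividing through by -336/5 gives the monic gcd u²-2u+11.
Then lcm(f, g) = f·g / gcd(f, g); expanding and making the result monic gives the answer.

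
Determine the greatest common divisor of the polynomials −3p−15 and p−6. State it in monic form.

1

Apply the Euclidean algorithm:
  −3p−15 = (−3)(p−6) + (−33)
  p−6 = (−(1/33)p+2/11)(−33) + (0)
The last nonzero remainder is the constant −33, so the polynomials are coprime and gcd = 1.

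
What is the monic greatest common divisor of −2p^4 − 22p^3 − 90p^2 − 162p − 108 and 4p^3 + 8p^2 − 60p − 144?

p^2 + 6p + 9

By polynomial division,
  −2p^4 − 22p^3 − 90p^2 − 162p − 108 = (−(1/2)p − 9/2)(4p^3 + 8p^2 − 60p − 144) + (−84p^2 − 504p − 756)
  4p^3 + 8p^2 − 60p − 144 = (−(1/21)p + 4/21)(−84p^2 − 504p − 756) + (0)
Last nonzero remainder: −84p^2 − 504p − 756. Dividing through by −84 gives the monic gcd p^2 + 6p + 9.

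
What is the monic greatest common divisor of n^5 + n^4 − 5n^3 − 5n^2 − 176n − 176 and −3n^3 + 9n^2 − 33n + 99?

n^2 + 11

Euclidean algorithm in ℚ[n]:
  n^5 + n^4 − 5n^3 − 5n^2 − 176n − 176 = (−(1/3)n^2 − (4/3)n + 4/3)(−3n^3 + 9n^2 − 33n + 99) + (−28n^2 − 308)
  −3n^3 + 9n^2 − 33n + 99 = ((3/28)n − 9/28)(−28n^2 − 308) + (0)
Last nonzero remainder: −28n^2 − 308. Dividing through by −28 gives the monic gcd n^2 + 11.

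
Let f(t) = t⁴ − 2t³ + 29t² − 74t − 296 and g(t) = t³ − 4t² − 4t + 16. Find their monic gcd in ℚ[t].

Repeated division with remainder:
  t⁴ − 2t³ + 29t² − 74t − 296 = (t + 2)(t³ − 4t² − 4t + 16) + (41t² − 82t − 328)
  t³ − 4t² − 4t + 16 = ((1/41)t − 2/41)(41t² − 82t − 328) + (0)
Last nonzero remainder: 41t² − 82t − 328. Dividing through by 41 gives the monic gcd t² − 2t − 8.

t² − 2t − 8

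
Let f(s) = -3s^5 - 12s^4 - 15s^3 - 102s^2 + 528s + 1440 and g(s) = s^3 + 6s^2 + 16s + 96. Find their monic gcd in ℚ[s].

s^2 + 16

By polynomial division,
  -3s^5 - 12s^4 - 15s^3 - 102s^2 + 528s + 1440 = (-3s^2 + 6s - 3)(s^3 + 6s^2 + 16s + 96) + (108s^2 + 1728)
  s^3 + 6s^2 + 16s + 96 = ((1/108)s + 1/18)(108s^2 + 1728) + (0)
Last nonzero remainder: 108s^2 + 1728. Dividing through by 108 gives the monic gcd s^2 + 16.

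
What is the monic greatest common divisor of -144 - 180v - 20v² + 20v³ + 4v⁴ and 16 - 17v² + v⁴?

Apply the Euclidean algorithm:
  4v⁴ + 20v³ - 20v² - 180v - 144 = (4)(v⁴ - 17v² + 16) + (20v³ + 48v² - 180v - 208)
  v⁴ - 17v² + 16 = ((1/20)v - 3/25)(20v³ + 48v² - 180v - 208) + (-(56/25)v² - (56/5)v - 224/25)
  20v³ + 48v² - 180v - 208 = (-(125/14)v + 325/14)(-(56/25)v² - (56/5)v - 224/25) + (0)
Last nonzero remainder: -(56/25)v² - (56/5)v - 224/25. Dividing through by -56/25 gives the monic gcd v² + 5v + 4.

4 + 5v + v²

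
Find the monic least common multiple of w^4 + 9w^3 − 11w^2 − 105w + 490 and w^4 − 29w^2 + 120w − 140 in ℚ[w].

Apply the Euclidean algorithm:
  w^4 + 9w^3 − 11w^2 − 105w + 490 = (w^4 − 29w^2 + 120w − 140) + (9w^3 + 18w^2 − 225w + 630)
  w^4 − 29w^2 + 120w − 140 = ((1/9)w − 2/9)(9w^3 + 18w^2 − 225w + 630) + (0)
Last nonzero remainder: 9w^3 + 18w^2 − 225w + 630. Dividing through by 9 gives the monic gcd w^3 + 2w^2 − 25w + 70.
Then lcm(f, g) = f·g / gcd(f, g); expanding and making the result monic gives the answer.

w^5 + 7w^4 − 29w^3 − 83w^2 + 700w − 980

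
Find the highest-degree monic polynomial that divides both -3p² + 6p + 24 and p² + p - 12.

Apply the Euclidean algorithm:
  -3p² + 6p + 24 = (-3)(p² + p - 12) + (9p - 12)
  p² + p - 12 = ((1/9)p + 7/27)(9p - 12) + (-80/9)
  9p - 12 = (-(81/80)p + 27/20)(-80/9) + (0)
The last nonzero remainder is the constant -80/9, so the polynomials are coprime and gcd = 1.

1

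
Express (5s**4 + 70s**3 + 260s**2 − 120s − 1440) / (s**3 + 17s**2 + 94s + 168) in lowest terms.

(5s**2 + 20s − 60)/(s + 7)

Repeated division with remainder:
  5s**4 + 70s**3 + 260s**2 − 120s − 1440 = (5s − 15)(s**3 + 17s**2 + 94s + 168) + (45s**2 + 450s + 1080)
  s**3 + 17s**2 + 94s + 168 = ((1/45)s + 7/45)(45s**2 + 450s + 1080) + (0)
Last nonzero remainder: 45s**2 + 450s + 1080. Dividing through by 45 gives the monic gcd s**2 + 10s + 24.
Cancel s**2 + 10s + 24 from numerator and denominator to get the reduced form.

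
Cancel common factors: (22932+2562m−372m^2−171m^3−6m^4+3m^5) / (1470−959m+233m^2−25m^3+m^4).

(468+186m+36m^2+3m^3)/(30−11m+m^2)

Euclidean algorithm in ℚ[m]:
  3m^5−6m^4−171m^3−372m^2+2562m+22932 = (3m+69)(m^4−25m^3+233m^2−959m+1470) + (855m^3−13572m^2+64323m−78498)
  m^4−25m^3+233m^2−959m+1470 = ((1/855)m−289/27075)(855m^3−13572m^2+64323m−78498) + ((116424/9025)m^2−(1629936/9025)m+5704776/9025)
  855m^3−13572m^2+64323m−78498 = ((857375/12936)m−803225/6468)((116424/9025)m^2−(1629936/9025)m+5704776/9025) + (0)
Last nonzero remainder: (116424/9025)m^2−(1629936/9025)m+5704776/9025. Dividing through by 116424/9025 gives the monic gcd m^2−14m+49.
Cancel m^2−14m+49 from numerator and denominator to get the reduced form.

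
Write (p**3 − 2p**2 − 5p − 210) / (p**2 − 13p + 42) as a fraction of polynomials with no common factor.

(p**2 + 5p + 30)/(p − 6)

By polynomial division,
  p**3 − 2p**2 − 5p − 210 = (p + 11)(p**2 − 13p + 42) + (96p − 672)
  p**2 − 13p + 42 = ((1/96)p − 1/16)(96p − 672) + (0)
Last nonzero remainder: 96p − 672. Dividing through by 96 gives the monic gcd p − 7.
Cancel p − 7 from numerator and denominator to get the reduced form.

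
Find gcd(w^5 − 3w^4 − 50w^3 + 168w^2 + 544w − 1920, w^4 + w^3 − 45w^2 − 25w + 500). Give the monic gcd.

w^2 − 9w + 20

Apply the Euclidean algorithm:
  w^5 − 3w^4 − 50w^3 + 168w^2 + 544w − 1920 = (w − 4)(w^4 + w^3 − 45w^2 − 25w + 500) + (−w^3 + 13w^2 − 56w + 80)
  w^4 + w^3 − 45w^2 − 25w + 500 = (−w − 14)(−w^3 + 13w^2 − 56w + 80) + (81w^2 − 729w + 1620)
  −w^3 + 13w^2 − 56w + 80 = (−(1/81)w + 4/81)(81w^2 − 729w + 1620) + (0)
Last nonzero remainder: 81w^2 − 729w + 1620. Dividing through by 81 gives the monic gcd w^2 − 9w + 20.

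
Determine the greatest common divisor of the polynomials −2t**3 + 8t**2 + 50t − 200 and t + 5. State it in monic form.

Apply the Euclidean algorithm:
  −2t**3 + 8t**2 + 50t − 200 = (−2t**2 + 18t − 40)(t + 5) + (0)
The last nonzero remainder t + 5 is already monic.

t + 5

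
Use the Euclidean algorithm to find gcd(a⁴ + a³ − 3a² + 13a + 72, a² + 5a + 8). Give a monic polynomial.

a² + 5a + 8

Euclidean algorithm in ℚ[a]:
  a⁴ + a³ − 3a² + 13a + 72 = (a² − 4a + 9)(a² + 5a + 8) + (0)
The last nonzero remainder a² + 5a + 8 is already monic.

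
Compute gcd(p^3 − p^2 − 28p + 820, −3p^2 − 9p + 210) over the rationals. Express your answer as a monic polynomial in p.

Repeated division with remainder:
  p^3 − p^2 − 28p + 820 = (−(1/3)p + 4/3)(−3p^2 − 9p + 210) + (54p + 540)
  −3p^2 − 9p + 210 = (−(1/18)p + 7/18)(54p + 540) + (0)
Last nonzero remainder: 54p + 540. Dividing through by 54 gives the monic gcd p + 10.

p + 10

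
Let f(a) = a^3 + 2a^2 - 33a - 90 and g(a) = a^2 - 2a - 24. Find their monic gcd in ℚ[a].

Repeated division with remainder:
  a^3 + 2a^2 - 33a - 90 = (a + 4)(a^2 - 2a - 24) + (-a + 6)
  a^2 - 2a - 24 = (-a - 4)(-a + 6) + (0)
Last nonzero remainder: -a + 6. Dividing through by -1 gives the monic gcd a - 6.

a - 6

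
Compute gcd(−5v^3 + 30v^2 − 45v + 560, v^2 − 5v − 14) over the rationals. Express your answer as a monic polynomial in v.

v − 7

Apply the Euclidean algorithm:
  −5v^3 + 30v^2 − 45v + 560 = (−5v + 5)(v^2 − 5v − 14) + (−90v + 630)
  v^2 − 5v − 14 = (−(1/90)v − 1/45)(−90v + 630) + (0)
Last nonzero remainder: −90v + 630. Dividing through by −90 gives the monic gcd v − 7.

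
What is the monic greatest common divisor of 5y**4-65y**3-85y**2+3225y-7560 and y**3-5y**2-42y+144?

y**2-11y+24

Euclidean algorithm in ℚ[y]:
  5y**4-65y**3-85y**2+3225y-7560 = (5y-40)(y**3-5y**2-42y+144) + (-75y**2+825y-1800)
  y**3-5y**2-42y+144 = (-(1/75)y-2/25)(-75y**2+825y-1800) + (0)
Last nonzero remainder: -75y**2+825y-1800. Dividing through by -75 gives the monic gcd y**2-11y+24.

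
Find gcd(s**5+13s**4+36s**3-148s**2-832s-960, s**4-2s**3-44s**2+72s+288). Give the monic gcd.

By polynomial division,
  s**5+13s**4+36s**3-148s**2-832s-960 = (s+15)(s**4-2s**3-44s**2+72s+288) + (110s**3+440s**2-2200s-5280)
  s**4-2s**3-44s**2+72s+288 = ((1/110)s-3/55)(110s**3+440s**2-2200s-5280) + (0)
Last nonzero remainder: 110s**3+440s**2-2200s-5280. Dividing through by 110 gives the monic gcd s**3+4s**2-20s-48.

s**3+4s**2-20s-48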